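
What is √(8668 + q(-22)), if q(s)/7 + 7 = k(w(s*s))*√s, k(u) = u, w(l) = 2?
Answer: √(8619 + 14*I*√22) ≈ 92.839 + 0.3537*I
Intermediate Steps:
q(s) = -49 + 14*√s (q(s) = -49 + 7*(2*√s) = -49 + 14*√s)
√(8668 + q(-22)) = √(8668 + (-49 + 14*√(-22))) = √(8668 + (-49 + 14*(I*√22))) = √(8668 + (-49 + 14*I*√22)) = √(8619 + 14*I*√22)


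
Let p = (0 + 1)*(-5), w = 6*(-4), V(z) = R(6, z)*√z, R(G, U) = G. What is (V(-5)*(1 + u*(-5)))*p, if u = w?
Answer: -3630*I*√5 ≈ -8116.9*I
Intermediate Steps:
V(z) = 6*√z
w = -24
p = -5 (p = 1*(-5) = -5)
u = -24
(V(-5)*(1 + u*(-5)))*p = ((6*√(-5))*(1 - 24*(-5)))*(-5) = ((6*(I*√5))*(1 + 120))*(-5) = ((6*I*√5)*121)*(-5) = (726*I*√5)*(-5) = -3630*I*√5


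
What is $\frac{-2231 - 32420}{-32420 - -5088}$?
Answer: $\frac{34651}{27332} \approx 1.2678$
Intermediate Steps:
$\frac{-2231 - 32420}{-32420 - -5088} = - \frac{34651}{-32420 + \left(-1305 + 6393\right)} = - \frac{34651}{-32420 + 5088} = - \frac{34651}{-27332} = \left(-34651\right) \left(- \frac{1}{27332}\right) = \frac{34651}{27332}$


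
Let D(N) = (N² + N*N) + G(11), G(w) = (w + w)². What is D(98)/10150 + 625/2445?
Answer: 5449069/2481675 ≈ 2.1957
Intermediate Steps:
G(w) = 4*w² (G(w) = (2*w)² = 4*w²)
D(N) = 484 + 2*N² (D(N) = (N² + N*N) + 4*11² = (N² + N²) + 4*121 = 2*N² + 484 = 484 + 2*N²)
D(98)/10150 + 625/2445 = (484 + 2*98²)/10150 + 625/2445 = (484 + 2*9604)*(1/10150) + 625*(1/2445) = (484 + 19208)*(1/10150) + 125/489 = 19692*(1/10150) + 125/489 = 9846/5075 + 125/489 = 5449069/2481675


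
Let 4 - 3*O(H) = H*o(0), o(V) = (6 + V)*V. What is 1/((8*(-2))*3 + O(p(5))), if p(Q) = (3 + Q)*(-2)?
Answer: -3/140 ≈ -0.021429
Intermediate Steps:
o(V) = V*(6 + V)
p(Q) = -6 - 2*Q
O(H) = 4/3 (O(H) = 4/3 - H*0*(6 + 0)/3 = 4/3 - H*0*6/3 = 4/3 - H*0/3 = 4/3 - 1/3*0 = 4/3 + 0 = 4/3)
1/((8*(-2))*3 + O(p(5))) = 1/((8*(-2))*3 + 4/3) = 1/(-16*3 + 4/3) = 1/(-48 + 4/3) = 1/(-140/3) = -3/140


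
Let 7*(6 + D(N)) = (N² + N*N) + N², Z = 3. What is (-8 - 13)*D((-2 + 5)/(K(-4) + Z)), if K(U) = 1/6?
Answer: 42570/361 ≈ 117.92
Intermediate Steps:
K(U) = ⅙
D(N) = -6 + 3*N²/7 (D(N) = -6 + ((N² + N*N) + N²)/7 = -6 + ((N² + N²) + N²)/7 = -6 + (2*N² + N²)/7 = -6 + (3*N²)/7 = -6 + 3*N²/7)
(-8 - 13)*D((-2 + 5)/(K(-4) + Z)) = (-8 - 13)*(-6 + 3*((-2 + 5)/(⅙ + 3))²/7) = -21*(-6 + 3*(3/(19/6))²/7) = -21*(-6 + 3*(3*(6/19))²/7) = -21*(-6 + 3*(18/19)²/7) = -21*(-6 + (3/7)*(324/361)) = -21*(-6 + 972/2527) = -21*(-14190/2527) = 42570/361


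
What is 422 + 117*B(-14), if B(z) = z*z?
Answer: 23354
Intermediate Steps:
B(z) = z²
422 + 117*B(-14) = 422 + 117*(-14)² = 422 + 117*196 = 422 + 22932 = 23354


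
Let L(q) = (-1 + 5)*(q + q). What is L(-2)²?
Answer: 256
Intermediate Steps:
L(q) = 8*q (L(q) = 4*(2*q) = 8*q)
L(-2)² = (8*(-2))² = (-16)² = 256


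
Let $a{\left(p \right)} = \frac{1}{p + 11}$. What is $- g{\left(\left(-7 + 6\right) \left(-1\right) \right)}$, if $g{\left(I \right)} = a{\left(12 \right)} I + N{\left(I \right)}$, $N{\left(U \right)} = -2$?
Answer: $\frac{45}{23} \approx 1.9565$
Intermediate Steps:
$a{\left(p \right)} = \frac{1}{11 + p}$
$g{\left(I \right)} = -2 + \frac{I}{23}$ ($g{\left(I \right)} = \frac{I}{11 + 12} - 2 = \frac{I}{23} - 2 = -2 + \frac{I}{23}$)
$- g{\left(\left(-7 + 6\right) \left(-1\right) \right)} = - (-2 + \frac{\left(-7 + 6\right) \left(-1\right)}{23}) = - (-2 + \frac{\left(-1\right) \left(-1\right)}{23}) = - (-2 + \frac{1}{23} \cdot 1) = - (-2 + \frac{1}{23}) = \left(-1\right) \left(- \frac{45}{23}\right) = \frac{45}{23}$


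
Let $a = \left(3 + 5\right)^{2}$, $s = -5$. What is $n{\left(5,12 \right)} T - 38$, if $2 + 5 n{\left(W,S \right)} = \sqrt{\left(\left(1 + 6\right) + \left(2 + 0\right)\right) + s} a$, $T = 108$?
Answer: $\frac{13418}{5} \approx 2683.6$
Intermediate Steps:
$a = 64$ ($a = 8^{2} = 64$)
$n{\left(W,S \right)} = \frac{126}{5}$ ($n{\left(W,S \right)} = - \frac{2}{5} + \frac{\sqrt{\left(\left(1 + 6\right) + \left(2 + 0\right)\right) - 5} \cdot 64}{5} = - \frac{2}{5} + \frac{\sqrt{\left(7 + 2\right) - 5} \cdot 64}{5} = - \frac{2}{5} + \frac{\sqrt{9 - 5} \cdot 64}{5} = - \frac{2}{5} + \frac{\sqrt{4} \cdot 64}{5} = - \frac{2}{5} + \frac{2 \cdot 64}{5} = - \frac{2}{5} + \frac{1}{5} \cdot 128 = - \frac{2}{5} + \frac{128}{5} = \frac{126}{5}$)
$n{\left(5,12 \right)} T - 38 = \frac{126}{5} \cdot 108 - 38 = \frac{13608}{5} - 38 = \frac{13418}{5}$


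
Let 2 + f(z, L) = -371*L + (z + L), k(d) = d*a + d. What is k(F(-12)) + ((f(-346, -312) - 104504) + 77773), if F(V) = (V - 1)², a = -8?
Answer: 87178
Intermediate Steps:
F(V) = (-1 + V)²
k(d) = -7*d (k(d) = d*(-8) + d = -8*d + d = -7*d)
f(z, L) = -2 + z - 370*L (f(z, L) = -2 + (-371*L + (z + L)) = -2 + (-371*L + (L + z)) = -2 + (z - 370*L) = -2 + z - 370*L)
k(F(-12)) + ((f(-346, -312) - 104504) + 77773) = -7*(-1 - 12)² + (((-2 - 346 - 370*(-312)) - 104504) + 77773) = -7*(-13)² + (((-2 - 346 + 115440) - 104504) + 77773) = -7*169 + ((115092 - 104504) + 77773) = -1183 + (10588 + 77773) = -1183 + 88361 = 87178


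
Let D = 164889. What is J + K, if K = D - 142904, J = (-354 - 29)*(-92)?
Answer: 57221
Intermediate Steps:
J = 35236 (J = -383*(-92) = 35236)
K = 21985 (K = 164889 - 142904 = 21985)
J + K = 35236 + 21985 = 57221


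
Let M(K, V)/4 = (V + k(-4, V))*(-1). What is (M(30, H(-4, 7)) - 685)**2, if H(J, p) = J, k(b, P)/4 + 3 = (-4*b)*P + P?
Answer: 218089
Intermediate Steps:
k(b, P) = -12 + 4*P - 16*P*b (k(b, P) = -12 + 4*((-4*b)*P + P) = -12 + 4*(-4*P*b + P) = -12 + 4*(P - 4*P*b) = -12 + (4*P - 16*P*b) = -12 + 4*P - 16*P*b)
M(K, V) = 48 - 276*V (M(K, V) = 4*((V + (-12 + 4*V - 16*V*(-4)))*(-1)) = 4*((V + (-12 + 4*V + 64*V))*(-1)) = 4*((V + (-12 + 68*V))*(-1)) = 4*((-12 + 69*V)*(-1)) = 4*(12 - 69*V) = 48 - 276*V)
(M(30, H(-4, 7)) - 685)**2 = ((48 - 276*(-4)) - 685)**2 = ((48 + 1104) - 685)**2 = (1152 - 685)**2 = 467**2 = 218089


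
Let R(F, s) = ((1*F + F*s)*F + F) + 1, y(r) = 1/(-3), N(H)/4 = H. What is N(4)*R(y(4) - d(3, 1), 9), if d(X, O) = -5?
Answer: 32176/9 ≈ 3575.1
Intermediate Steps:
N(H) = 4*H
y(r) = -⅓
R(F, s) = 1 + F + F*(F + F*s) (R(F, s) = ((F + F*s)*F + F) + 1 = (F*(F + F*s) + F) + 1 = (F + F*(F + F*s)) + 1 = 1 + F + F*(F + F*s))
N(4)*R(y(4) - d(3, 1), 9) = (4*4)*(1 + (-⅓ - 1*(-5)) + (-⅓ - 1*(-5))² + 9*(-⅓ - 1*(-5))²) = 16*(1 + (-⅓ + 5) + (-⅓ + 5)² + 9*(-⅓ + 5)²) = 16*(1 + 14/3 + (14/3)² + 9*(14/3)²) = 16*(1 + 14/3 + 196/9 + 9*(196/9)) = 16*(1 + 14/3 + 196/9 + 196) = 16*(2011/9) = 32176/9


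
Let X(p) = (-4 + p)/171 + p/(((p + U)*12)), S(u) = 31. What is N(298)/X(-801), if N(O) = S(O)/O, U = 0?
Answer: -10602/471287 ≈ -0.022496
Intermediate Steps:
N(O) = 31/O
X(p) = 41/684 + p/171 (X(p) = (-4 + p)/171 + p/(((p + 0)*12)) = (-4 + p)*(1/171) + p/((p*12)) = (-4/171 + p/171) + p/((12*p)) = (-4/171 + p/171) + p*(1/(12*p)) = (-4/171 + p/171) + 1/12 = 41/684 + p/171)
N(298)/X(-801) = (31/298)/(41/684 + (1/171)*(-801)) = (31*(1/298))/(41/684 - 89/19) = 31/(298*(-3163/684)) = (31/298)*(-684/3163) = -10602/471287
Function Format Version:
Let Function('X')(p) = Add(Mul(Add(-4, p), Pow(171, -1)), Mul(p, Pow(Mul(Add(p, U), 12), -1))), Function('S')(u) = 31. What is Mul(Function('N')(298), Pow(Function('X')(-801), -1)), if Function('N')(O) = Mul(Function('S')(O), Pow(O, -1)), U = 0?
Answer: Rational(-10602, 471287) ≈ -0.022496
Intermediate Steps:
Function('N')(O) = Mul(31, Pow(O, -1))
Function('X')(p) = Add(Rational(41, 684), Mul(Rational(1, 171), p)) (Function('X')(p) = Add(Mul(Add(-4, p), Pow(171, -1)), Mul(p, Pow(Mul(Add(p, 0), 12), -1))) = Add(Mul(Add(-4, p), Rational(1, 171)), Mul(p, Pow(Mul(p, 12), -1))) = Add(Add(Rational(-4, 171), Mul(Rational(1, 171), p)), Mul(p, Pow(Mul(12, p), -1))) = Add(Add(Rational(-4, 171), Mul(Rational(1, 171), p)), Mul(p, Mul(Rational(1, 12), Pow(p, -1)))) = Add(Add(Rational(-4, 171), Mul(Rational(1, 171), p)), Rational(1, 12)) = Add(Rational(41, 684), Mul(Rational(1, 171), p)))
Mul(Function('N')(298), Pow(Function('X')(-801), -1)) = Mul(Mul(31, Pow(298, -1)), Pow(Add(Rational(41, 684), Mul(Rational(1, 171), -801)), -1)) = Mul(Mul(31, Rational(1, 298)), Pow(Add(Rational(41, 684), Rational(-89, 19)), -1)) = Mul(Rational(31, 298), Pow(Rational(-3163, 684), -1)) = Mul(Rational(31, 298), Rational(-684, 3163)) = Rational(-10602, 471287)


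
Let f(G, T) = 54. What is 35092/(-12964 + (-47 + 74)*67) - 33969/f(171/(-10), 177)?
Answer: -126939721/200790 ≈ -632.20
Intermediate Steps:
35092/(-12964 + (-47 + 74)*67) - 33969/f(171/(-10), 177) = 35092/(-12964 + (-47 + 74)*67) - 33969/54 = 35092/(-12964 + 27*67) - 33969*1/54 = 35092/(-12964 + 1809) - 11323/18 = 35092/(-11155) - 11323/18 = 35092*(-1/11155) - 11323/18 = -35092/11155 - 11323/18 = -126939721/200790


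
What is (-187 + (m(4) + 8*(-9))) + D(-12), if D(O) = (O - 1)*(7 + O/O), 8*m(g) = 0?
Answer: -363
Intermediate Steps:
m(g) = 0 (m(g) = (⅛)*0 = 0)
D(O) = -8 + 8*O (D(O) = (-1 + O)*(7 + 1) = (-1 + O)*8 = -8 + 8*O)
(-187 + (m(4) + 8*(-9))) + D(-12) = (-187 + (0 + 8*(-9))) + (-8 + 8*(-12)) = (-187 + (0 - 72)) + (-8 - 96) = (-187 - 72) - 104 = -259 - 104 = -363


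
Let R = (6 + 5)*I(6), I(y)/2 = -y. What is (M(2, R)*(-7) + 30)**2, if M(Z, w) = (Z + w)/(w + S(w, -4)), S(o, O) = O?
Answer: 2512225/4624 ≈ 543.30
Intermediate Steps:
I(y) = -2*y (I(y) = 2*(-y) = -2*y)
R = -132 (R = (6 + 5)*(-2*6) = 11*(-12) = -132)
M(Z, w) = (Z + w)/(-4 + w) (M(Z, w) = (Z + w)/(w - 4) = (Z + w)/(-4 + w))
(M(2, R)*(-7) + 30)**2 = (((2 - 132)/(-4 - 132))*(-7) + 30)**2 = ((-130/(-136))*(-7) + 30)**2 = (-1/136*(-130)*(-7) + 30)**2 = ((65/68)*(-7) + 30)**2 = (-455/68 + 30)**2 = (1585/68)**2 = 2512225/4624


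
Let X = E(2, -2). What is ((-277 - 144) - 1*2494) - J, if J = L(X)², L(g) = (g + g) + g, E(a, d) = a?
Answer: -2951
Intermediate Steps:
X = 2
L(g) = 3*g (L(g) = 2*g + g = 3*g)
J = 36 (J = (3*2)² = 6² = 36)
((-277 - 144) - 1*2494) - J = ((-277 - 144) - 1*2494) - 1*36 = (-421 - 2494) - 36 = -2915 - 36 = -2951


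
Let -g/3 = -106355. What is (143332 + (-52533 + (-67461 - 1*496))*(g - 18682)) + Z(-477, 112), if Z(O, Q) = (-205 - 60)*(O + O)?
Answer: -36192751528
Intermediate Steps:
g = 319065 (g = -3*(-106355) = 319065)
Z(O, Q) = -530*O
(143332 + (-52533 + (-67461 - 1*496))*(g - 18682)) + Z(-477, 112) = (143332 + (-52533 + (-67461 - 1*496))*(319065 - 18682)) - 530*(-477) = (143332 + (-52533 + (-67461 - 496))*300383) + 252810 = (143332 + (-52533 - 67957)*300383) + 252810 = (143332 - 120490*300383) + 252810 = (143332 - 36193147670) + 252810 = -36193004338 + 252810 = -36192751528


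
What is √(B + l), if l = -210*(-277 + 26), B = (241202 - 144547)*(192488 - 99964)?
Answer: √8942959930 ≈ 94567.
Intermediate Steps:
B = 8942907220 (B = 96655*92524 = 8942907220)
l = 52710 (l = -210*(-251) = 52710)
√(B + l) = √(8942907220 + 52710) = √8942959930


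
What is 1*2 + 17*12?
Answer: 206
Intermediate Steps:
1*2 + 17*12 = 2 + 204 = 206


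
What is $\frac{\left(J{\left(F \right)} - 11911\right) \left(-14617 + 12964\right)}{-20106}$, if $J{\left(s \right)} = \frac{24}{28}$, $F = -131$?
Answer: $- \frac{45937421}{46914} \approx -979.18$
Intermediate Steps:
$J{\left(s \right)} = \frac{6}{7}$ ($J{\left(s \right)} = 24 \cdot \frac{1}{28} = \frac{6}{7}$)
$\frac{\left(J{\left(F \right)} - 11911\right) \left(-14617 + 12964\right)}{-20106} = \frac{\left(\frac{6}{7} - 11911\right) \left(-14617 + 12964\right)}{-20106} = \left(- \frac{83371}{7}\right) \left(-1653\right) \left(- \frac{1}{20106}\right) = \frac{137812263}{7} \left(- \frac{1}{20106}\right) = - \frac{45937421}{46914}$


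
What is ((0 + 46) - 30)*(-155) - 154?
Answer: -2634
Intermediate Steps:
((0 + 46) - 30)*(-155) - 154 = (46 - 30)*(-155) - 154 = 16*(-155) - 154 = -2480 - 154 = -2634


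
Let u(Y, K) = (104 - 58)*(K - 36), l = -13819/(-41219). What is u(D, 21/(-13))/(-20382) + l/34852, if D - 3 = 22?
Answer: 5386290901271/63440128770668 ≈ 0.084903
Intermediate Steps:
D = 25 (D = 3 + 22 = 25)
l = 13819/41219 (l = -13819*(-1/41219) = 13819/41219 ≈ 0.33526)
u(Y, K) = -1656 + 46*K (u(Y, K) = 46*(-36 + K) = -1656 + 46*K)
u(D, 21/(-13))/(-20382) + l/34852 = (-1656 + 46*(21/(-13)))/(-20382) + (13819/41219)/34852 = (-1656 + 46*(21*(-1/13)))*(-1/20382) + (13819/41219)*(1/34852) = (-1656 + 46*(-21/13))*(-1/20382) + 13819/1436564588 = (-1656 - 966/13)*(-1/20382) + 13819/1436564588 = -22494/13*(-1/20382) + 13819/1436564588 = 3749/44161 + 13819/1436564588 = 5386290901271/63440128770668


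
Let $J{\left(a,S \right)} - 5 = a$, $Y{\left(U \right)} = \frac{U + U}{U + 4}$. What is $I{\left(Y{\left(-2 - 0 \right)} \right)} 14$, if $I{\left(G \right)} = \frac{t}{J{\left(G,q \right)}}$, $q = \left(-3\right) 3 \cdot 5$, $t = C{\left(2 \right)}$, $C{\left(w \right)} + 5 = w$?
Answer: $-14$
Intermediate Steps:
$C{\left(w \right)} = -5 + w$
$t = -3$ ($t = -5 + 2 = -3$)
$q = -45$ ($q = \left(-9\right) 5 = -45$)
$Y{\left(U \right)} = \frac{2 U}{4 + U}$
$J{\left(a,S \right)} = 5 + a$
$I{\left(G \right)} = - \frac{3}{5 + G}$
$I{\left(Y{\left(-2 - 0 \right)} \right)} 14 = - \frac{3}{5 + \frac{2 \left(-2 - 0\right)}{4 - 2}} \cdot 14 = - \frac{3}{5 + \frac{2 \left(-2 + 0\right)}{4 + \left(-2 + 0\right)}} 14 = - \frac{3}{5 + 2 \left(-2\right) \frac{1}{4 - 2}} \cdot 14 = - \frac{3}{5 + 2 \left(-2\right) \frac{1}{2}} \cdot 14 = - \frac{3}{5 - 2} \cdot 14 = - \frac{3}{3} \cdot 14 = \left(-3\right) \frac{1}{3} \cdot 14 = \left(-1\right) 14 = -14$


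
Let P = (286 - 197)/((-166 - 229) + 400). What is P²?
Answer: 7921/25 ≈ 316.84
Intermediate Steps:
P = 89/5 (P = 89/(-395 + 400) = 89/5 ≈ 17.800)
P² = (89/5)² = 7921/25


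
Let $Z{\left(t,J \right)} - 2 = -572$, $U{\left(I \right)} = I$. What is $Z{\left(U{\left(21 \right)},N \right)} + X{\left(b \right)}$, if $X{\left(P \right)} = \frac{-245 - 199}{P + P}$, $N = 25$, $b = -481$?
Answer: $- \frac{7404}{13} \approx -569.54$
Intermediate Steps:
$Z{\left(t,J \right)} = -570$ ($Z{\left(t,J \right)} = 2 - 572 = -570$)
$X{\left(P \right)} = - \frac{222}{P}$ ($X{\left(P \right)} = - \frac{444}{2 P} = - 444 \frac{1}{2 P} = - \frac{222}{P}$)
$Z{\left(U{\left(21 \right)},N \right)} + X{\left(b \right)} = -570 - \frac{222}{-481} = -570 - - \frac{6}{13} = -570 + \frac{6}{13} = - \frac{7404}{13}$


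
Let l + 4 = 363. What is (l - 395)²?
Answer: 1296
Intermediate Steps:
l = 359 (l = -4 + 363 = 359)
(l - 395)² = (359 - 395)² = (-36)² = 1296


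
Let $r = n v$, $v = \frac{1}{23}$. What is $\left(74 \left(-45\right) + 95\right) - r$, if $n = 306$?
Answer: $- \frac{74711}{23} \approx -3248.3$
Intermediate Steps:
$v = \frac{1}{23} \approx 0.043478$
$r = \frac{306}{23}$ ($r = 306 \cdot \frac{1}{23} = \frac{306}{23} \approx 13.304$)
$\left(74 \left(-45\right) + 95\right) - r = \left(74 \left(-45\right) + 95\right) - \frac{306}{23} = \left(-3330 + 95\right) - \frac{306}{23} = -3235 - \frac{306}{23} = - \frac{74711}{23}$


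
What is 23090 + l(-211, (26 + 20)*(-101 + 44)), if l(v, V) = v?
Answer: 22879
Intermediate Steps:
23090 + l(-211, (26 + 20)*(-101 + 44)) = 23090 - 211 = 22879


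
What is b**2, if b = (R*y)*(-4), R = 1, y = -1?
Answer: 16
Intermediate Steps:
b = 4 (b = (1*(-1))*(-4) = -1*(-4) = 4)
b**2 = 4**2 = 16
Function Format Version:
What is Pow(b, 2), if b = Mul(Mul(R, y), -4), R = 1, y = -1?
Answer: 16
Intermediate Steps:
b = 4 (b = Mul(Mul(1, -1), -4) = Mul(-1, -4) = 4)
Pow(b, 2) = Pow(4, 2) = 16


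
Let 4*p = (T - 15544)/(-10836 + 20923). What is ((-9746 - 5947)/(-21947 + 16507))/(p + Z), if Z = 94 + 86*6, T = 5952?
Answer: 4796827/1013928960 ≈ 0.0047309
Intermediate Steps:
p = -218/917 (p = ((5952 - 15544)/(-10836 + 20923))/4 = (-9592/10087)/4 = (-9592*1/10087)/4 = (¼)*(-872/917) = -218/917 ≈ -0.23773)
Z = 610 (Z = 94 + 516 = 610)
((-9746 - 5947)/(-21947 + 16507))/(p + Z) = ((-9746 - 5947)/(-21947 + 16507))/(-218/917 + 610) = (-15693/(-5440))/(559152/917) = -15693*(-1/5440)*(917/559152) = (15693/5440)*(917/559152) = 4796827/1013928960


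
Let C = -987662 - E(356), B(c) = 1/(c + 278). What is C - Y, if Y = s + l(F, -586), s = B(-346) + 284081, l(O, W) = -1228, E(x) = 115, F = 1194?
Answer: -86402839/68 ≈ -1.2706e+6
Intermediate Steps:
B(c) = 1/(278 + c)
s = 19317507/68 (s = 1/(278 - 346) + 284081 = 1/(-68) + 284081 = -1/68 + 284081 = 19317507/68 ≈ 2.8408e+5)
C = -987777 (C = -987662 - 1*115 = -987662 - 115 = -987777)
Y = 19234003/68 (Y = 19317507/68 - 1228 = 19234003/68 ≈ 2.8285e+5)
C - Y = -987777 - 1*19234003/68 = -987777 - 19234003/68 = -86402839/68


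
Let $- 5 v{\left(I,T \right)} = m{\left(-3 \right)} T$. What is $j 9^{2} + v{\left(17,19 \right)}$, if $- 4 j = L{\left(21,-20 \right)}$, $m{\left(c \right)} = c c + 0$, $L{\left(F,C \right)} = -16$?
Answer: $\frac{1449}{5} \approx 289.8$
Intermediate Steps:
$m{\left(c \right)} = c^{2}$ ($m{\left(c \right)} = c^{2} + 0 = c^{2}$)
$v{\left(I,T \right)} = - \frac{9 T}{5}$ ($v{\left(I,T \right)} = - \frac{\left(-3\right)^{2} T}{5} = - \frac{9 T}{5}$)
$j = 4$ ($j = \left(- \frac{1}{4}\right) \left(-16\right) = 4$)
$j 9^{2} + v{\left(17,19 \right)} = 4 \cdot 9^{2} - \frac{171}{5} = 4 \cdot 81 - \frac{171}{5} = 324 - \frac{171}{5} = \frac{1449}{5}$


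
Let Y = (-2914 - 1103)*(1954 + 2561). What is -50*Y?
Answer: 906837750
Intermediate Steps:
Y = -18136755 (Y = -4017*4515 = -18136755)
-50*Y = -50*(-18136755) = 906837750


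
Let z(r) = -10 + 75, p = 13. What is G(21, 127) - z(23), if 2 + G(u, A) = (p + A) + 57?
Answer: 130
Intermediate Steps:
z(r) = 65
G(u, A) = 68 + A (G(u, A) = -2 + ((13 + A) + 57) = -2 + (70 + A) = 68 + A)
G(21, 127) - z(23) = (68 + 127) - 1*65 = 195 - 65 = 130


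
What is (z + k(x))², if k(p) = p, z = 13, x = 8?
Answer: 441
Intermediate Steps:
(z + k(x))² = (13 + 8)² = 21² = 441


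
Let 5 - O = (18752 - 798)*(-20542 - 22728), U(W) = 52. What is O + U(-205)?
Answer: 776869637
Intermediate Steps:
O = 776869585 (O = 5 - (18752 - 798)*(-20542 - 22728) = 5 - 17954*(-43270) = 5 - 1*(-776869580) = 5 + 776869580 = 776869585)
O + U(-205) = 776869585 + 52 = 776869637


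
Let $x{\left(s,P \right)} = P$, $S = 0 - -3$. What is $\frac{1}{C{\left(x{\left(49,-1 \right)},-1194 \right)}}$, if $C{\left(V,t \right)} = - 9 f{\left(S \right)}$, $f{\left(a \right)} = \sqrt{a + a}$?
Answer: $- \frac{\sqrt{6}}{54} \approx -0.045361$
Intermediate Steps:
$S = 3$ ($S = 0 + 3 = 3$)
$f{\left(a \right)} = \sqrt{2} \sqrt{a}$ ($f{\left(a \right)} = \sqrt{2 a} = \sqrt{2} \sqrt{a}$)
$C{\left(V,t \right)} = - 9 \sqrt{6}$ ($C{\left(V,t \right)} = - 9 \sqrt{2} \sqrt{3} = - 9 \sqrt{6}$)
$\frac{1}{C{\left(x{\left(49,-1 \right)},-1194 \right)}} = \frac{1}{\left(-9\right) \sqrt{6}} = - \frac{\sqrt{6}}{54}$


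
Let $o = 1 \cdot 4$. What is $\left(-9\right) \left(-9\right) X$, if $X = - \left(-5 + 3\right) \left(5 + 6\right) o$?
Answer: $7128$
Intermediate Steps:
$o = 4$
$X = 88$ ($X = - \left(-5 + 3\right) \left(5 + 6\right) 4 = - \left(-2\right) 11 \cdot 4 = \left(-1\right) \left(-22\right) 4 = 22 \cdot 4 = 88$)
$\left(-9\right) \left(-9\right) X = \left(-9\right) \left(-9\right) 88 = 81 \cdot 88 = 7128$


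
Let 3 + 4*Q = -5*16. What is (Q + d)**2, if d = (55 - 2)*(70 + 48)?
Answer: 621654489/16 ≈ 3.8853e+7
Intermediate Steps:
Q = -83/4 (Q = -3/4 + (-5*16)/4 = -3/4 + (1/4)*(-80) = -3/4 - 20 = -83/4 ≈ -20.750)
d = 6254 (d = 53*118 = 6254)
(Q + d)**2 = (-83/4 + 6254)**2 = (24933/4)**2 = 621654489/16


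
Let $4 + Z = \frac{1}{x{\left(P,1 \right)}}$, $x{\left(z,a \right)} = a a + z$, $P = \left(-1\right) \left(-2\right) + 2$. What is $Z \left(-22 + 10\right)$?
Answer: $\frac{228}{5} \approx 45.6$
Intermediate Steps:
$P = 4$ ($P = 2 + 2 = 4$)
$x{\left(z,a \right)} = z + a^{2}$ ($x{\left(z,a \right)} = a^{2} + z = z + a^{2}$)
$Z = - \frac{19}{5}$ ($Z = -4 + \frac{1}{4 + 1^{2}} = -4 + \frac{1}{4 + 1} = -4 + \frac{1}{5} = - \frac{19}{5} \approx -3.8$)
$Z \left(-22 + 10\right) = - \frac{19 \left(-22 + 10\right)}{5} = \left(- \frac{19}{5}\right) \left(-12\right) = \frac{228}{5}$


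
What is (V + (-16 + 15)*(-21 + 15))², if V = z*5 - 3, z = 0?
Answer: 9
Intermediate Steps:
V = -3 (V = 0*5 - 3 = 0 - 3 = -3)
(V + (-16 + 15)*(-21 + 15))² = (-3 + (-16 + 15)*(-21 + 15))² = (-3 - 1*(-6))² = (-3 + 6)² = 3² = 9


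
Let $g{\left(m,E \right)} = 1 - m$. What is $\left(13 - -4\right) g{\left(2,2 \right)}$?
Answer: $-17$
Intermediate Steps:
$\left(13 - -4\right) g{\left(2,2 \right)} = \left(13 - -4\right) \left(1 - 2\right) = \left(13 + 4\right) \left(1 - 2\right) = 17 \left(-1\right) = -17$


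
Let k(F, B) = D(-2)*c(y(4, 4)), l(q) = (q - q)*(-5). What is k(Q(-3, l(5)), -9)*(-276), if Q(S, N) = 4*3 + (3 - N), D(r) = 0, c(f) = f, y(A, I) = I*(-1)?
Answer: 0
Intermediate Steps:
y(A, I) = -I
l(q) = 0 (l(q) = 0*(-5) = 0)
Q(S, N) = 15 - N (Q(S, N) = 12 + (3 - N) = 15 - N)
k(F, B) = 0 (k(F, B) = 0*(-1*4) = 0*(-4) = 0)
k(Q(-3, l(5)), -9)*(-276) = 0*(-276) = 0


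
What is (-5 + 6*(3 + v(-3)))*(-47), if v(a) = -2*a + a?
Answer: -1457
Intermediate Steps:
v(a) = -a
(-5 + 6*(3 + v(-3)))*(-47) = (-5 + 6*(3 - 1*(-3)))*(-47) = (-5 + 6*(3 + 3))*(-47) = (-5 + 6*6)*(-47) = (-5 + 36)*(-47) = 31*(-47) = -1457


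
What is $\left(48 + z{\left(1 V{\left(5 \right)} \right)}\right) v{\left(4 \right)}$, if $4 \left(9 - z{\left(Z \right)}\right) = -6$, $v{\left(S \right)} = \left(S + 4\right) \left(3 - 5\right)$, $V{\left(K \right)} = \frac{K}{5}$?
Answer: $-936$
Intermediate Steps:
$V{\left(K \right)} = \frac{K}{5}$ ($V{\left(K \right)} = K \frac{1}{5} = \frac{K}{5}$)
$v{\left(S \right)} = -8 - 2 S$ ($v{\left(S \right)} = \left(4 + S\right) \left(-2\right) = -8 - 2 S$)
$z{\left(Z \right)} = \frac{21}{2}$ ($z{\left(Z \right)} = 9 - - \frac{3}{2} = 9 + \frac{3}{2} = \frac{21}{2}$)
$\left(48 + z{\left(1 V{\left(5 \right)} \right)}\right) v{\left(4 \right)} = \left(48 + \frac{21}{2}\right) \left(-8 - 8\right) = \frac{117 \left(-8 - 8\right)}{2} = \frac{117}{2} \left(-16\right) = -936$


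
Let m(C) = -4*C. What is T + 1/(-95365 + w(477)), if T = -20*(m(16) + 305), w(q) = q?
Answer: -457360161/94888 ≈ -4820.0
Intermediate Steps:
T = -4820 (T = -20*(-4*16 + 305) = -20*(-64 + 305) = -20*241 = -4820)
T + 1/(-95365 + w(477)) = -4820 + 1/(-95365 + 477) = -4820 + 1/(-94888) = -4820 - 1/94888 = -457360161/94888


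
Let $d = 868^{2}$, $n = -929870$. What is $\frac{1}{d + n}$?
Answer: $- \frac{1}{176446} \approx -5.6675 \cdot 10^{-6}$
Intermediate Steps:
$d = 753424$
$\frac{1}{d + n} = \frac{1}{753424 - 929870} = \frac{1}{-176446} = - \frac{1}{176446}$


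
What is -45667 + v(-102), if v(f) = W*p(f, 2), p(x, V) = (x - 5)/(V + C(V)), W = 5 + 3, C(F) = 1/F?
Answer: -230047/5 ≈ -46009.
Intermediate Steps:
W = 8
p(x, V) = (-5 + x)/(V + 1/V) (p(x, V) = (x - 5)/(V + 1/V) = (-5 + x)/(V + 1/V))
v(f) = -16 + 16*f/5 (v(f) = 8*(2*(-5 + f)/(1 + 2²)) = 8*(2*(-5 + f)/(1 + 4)) = 8*(2*(-5 + f)/5) = 8*(2*(⅕)*(-5 + f)) = 8*(-2 + 2*f/5) = -16 + 16*f/5)
-45667 + v(-102) = -45667 + (-16 + (16/5)*(-102)) = -45667 + (-16 - 1632/5) = -45667 - 1712/5 = -230047/5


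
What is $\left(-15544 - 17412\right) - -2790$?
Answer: $-30166$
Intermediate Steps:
$\left(-15544 - 17412\right) - -2790 = -32956 + 2790 = -30166$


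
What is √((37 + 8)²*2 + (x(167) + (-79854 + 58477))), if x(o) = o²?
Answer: √10562 ≈ 102.77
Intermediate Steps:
√((37 + 8)²*2 + (x(167) + (-79854 + 58477))) = √((37 + 8)²*2 + (167² + (-79854 + 58477))) = √(45²*2 + (27889 - 21377)) = √(2025*2 + 6512) = √(4050 + 6512) = √10562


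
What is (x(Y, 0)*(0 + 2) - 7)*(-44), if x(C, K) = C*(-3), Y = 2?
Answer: 836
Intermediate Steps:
x(C, K) = -3*C
(x(Y, 0)*(0 + 2) - 7)*(-44) = ((-3*2)*(0 + 2) - 7)*(-44) = (-6*2 - 7)*(-44) = (-12 - 7)*(-44) = -19*(-44) = 836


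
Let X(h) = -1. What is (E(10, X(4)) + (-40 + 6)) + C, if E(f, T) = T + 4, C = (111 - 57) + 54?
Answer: 77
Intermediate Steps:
C = 108 (C = 54 + 54 = 108)
E(f, T) = 4 + T
(E(10, X(4)) + (-40 + 6)) + C = ((4 - 1) + (-40 + 6)) + 108 = (3 - 34) + 108 = -31 + 108 = 77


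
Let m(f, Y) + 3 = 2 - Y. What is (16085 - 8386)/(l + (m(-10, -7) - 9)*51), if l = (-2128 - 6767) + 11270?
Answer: 7699/2222 ≈ 3.4649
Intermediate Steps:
m(f, Y) = -1 - Y (m(f, Y) = -3 + (2 - Y) = -1 - Y)
l = 2375 (l = -8895 + 11270 = 2375)
(16085 - 8386)/(l + (m(-10, -7) - 9)*51) = (16085 - 8386)/(2375 + ((-1 - 1*(-7)) - 9)*51) = 7699/(2375 + ((-1 + 7) - 9)*51) = 7699/(2375 + (6 - 9)*51) = 7699/(2375 - 3*51) = 7699/(2375 - 153) = 7699/2222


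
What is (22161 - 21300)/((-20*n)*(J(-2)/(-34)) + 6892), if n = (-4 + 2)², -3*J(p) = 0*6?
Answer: 861/6892 ≈ 0.12493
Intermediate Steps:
J(p) = 0 (J(p) = -0*6 = -⅓*0 = 0)
n = 4 (n = (-2)² = 4)
(22161 - 21300)/((-20*n)*(J(-2)/(-34)) + 6892) = (22161 - 21300)/((-20*4)*(0/(-34)) + 6892) = 861/(-0*(-1)/34 + 6892) = 861/(-80*0 + 6892) = 861/(0 + 6892) = 861/6892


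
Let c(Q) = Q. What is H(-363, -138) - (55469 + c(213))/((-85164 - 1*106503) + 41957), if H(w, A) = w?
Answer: -2467684/6805 ≈ -362.63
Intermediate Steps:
H(-363, -138) - (55469 + c(213))/((-85164 - 1*106503) + 41957) = -363 - (55469 + 213)/((-85164 - 1*106503) + 41957) = -363 - 55682/((-85164 - 106503) + 41957) = -363 - 55682/(-191667 + 41957) = -363 - 55682/(-149710) = -363 - 55682*(-1)/149710 = -363 - 1*(-2531/6805) = -363 + 2531/6805 = -2467684/6805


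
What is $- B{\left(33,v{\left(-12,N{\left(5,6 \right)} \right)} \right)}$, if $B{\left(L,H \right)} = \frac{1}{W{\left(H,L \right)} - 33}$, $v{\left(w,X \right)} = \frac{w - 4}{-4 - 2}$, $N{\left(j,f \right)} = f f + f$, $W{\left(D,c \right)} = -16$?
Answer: $\frac{1}{49} \approx 0.020408$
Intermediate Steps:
$N{\left(j,f \right)} = f + f^{2}$ ($N{\left(j,f \right)} = f^{2} + f = f + f^{2}$)
$v{\left(w,X \right)} = \frac{2}{3} - \frac{w}{6}$ ($v{\left(w,X \right)} = \frac{-4 + w}{-6} = \left(-4 + w\right) \left(- \frac{1}{6}\right) = \frac{2}{3} - \frac{w}{6}$)
$B{\left(L,H \right)} = - \frac{1}{49}$ ($B{\left(L,H \right)} = \frac{1}{-16 - 33} = \frac{1}{-49} = - \frac{1}{49}$)
$- B{\left(33,v{\left(-12,N{\left(5,6 \right)} \right)} \right)} = \left(-1\right) \left(- \frac{1}{49}\right) = \frac{1}{49}$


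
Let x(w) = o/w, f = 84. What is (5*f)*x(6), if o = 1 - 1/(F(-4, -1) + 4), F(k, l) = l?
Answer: 140/3 ≈ 46.667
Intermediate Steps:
o = ⅔ (o = 1 - 1/(-1 + 4) = 1 - 1/3 = 1 - 1*⅓ = 1 - ⅓ = ⅔ ≈ 0.66667)
x(w) = 2/(3*w)
(5*f)*x(6) = (5*84)*((⅔)/6) = 420*((⅔)*(⅙)) = 420*(⅑) = 140/3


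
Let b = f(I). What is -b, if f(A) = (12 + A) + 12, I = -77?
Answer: 53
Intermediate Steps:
f(A) = 24 + A
b = -53 (b = 24 - 77 = -53)
-b = -1*(-53) = 53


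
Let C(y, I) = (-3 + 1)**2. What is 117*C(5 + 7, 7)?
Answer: 468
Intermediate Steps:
C(y, I) = 4 (C(y, I) = (-2)**2 = 4)
117*C(5 + 7, 7) = 117*4 = 468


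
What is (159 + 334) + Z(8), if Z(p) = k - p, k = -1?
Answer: 484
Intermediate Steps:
Z(p) = -1 - p
(159 + 334) + Z(8) = (159 + 334) + (-1 - 1*8) = 493 + (-1 - 8) = 493 - 9 = 484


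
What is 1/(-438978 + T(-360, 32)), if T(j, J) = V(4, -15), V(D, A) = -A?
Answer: -1/438963 ≈ -2.2781e-6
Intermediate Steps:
T(j, J) = 15 (T(j, J) = -1*(-15) = 15)
1/(-438978 + T(-360, 32)) = 1/(-438978 + 15) = 1/(-438963) = -1/438963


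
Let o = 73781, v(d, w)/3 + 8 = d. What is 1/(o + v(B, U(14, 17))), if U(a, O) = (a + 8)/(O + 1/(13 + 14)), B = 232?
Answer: 1/74453 ≈ 1.3431e-5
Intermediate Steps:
U(a, O) = (8 + a)/(1/27 + O) (U(a, O) = (8 + a)/(O + 1/27) = (8 + a)/(1/27 + O))
v(d, w) = -24 + 3*d
1/(o + v(B, U(14, 17))) = 1/(73781 + (-24 + 3*232)) = 1/(73781 + (-24 + 696)) = 1/(73781 + 672) = 1/74453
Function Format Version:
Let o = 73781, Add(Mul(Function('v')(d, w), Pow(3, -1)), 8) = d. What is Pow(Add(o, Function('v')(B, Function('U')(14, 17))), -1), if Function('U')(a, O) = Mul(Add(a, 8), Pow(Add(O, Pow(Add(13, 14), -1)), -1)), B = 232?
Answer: Rational(1, 74453) ≈ 1.3431e-5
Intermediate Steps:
Function('U')(a, O) = Mul(Pow(Add(Rational(1, 27), O), -1), Add(8, a)) (Function('U')(a, O) = Mul(Add(8, a), Pow(Add(O, Pow(27, -1)), -1)) = Mul(Add(8, a), Pow(Add(O, Rational(1, 27)), -1)) = Mul(Add(8, a), Pow(Add(Rational(1, 27), O), -1)) = Mul(Pow(Add(Rational(1, 27), O), -1), Add(8, a)))
Function('v')(d, w) = Add(-24, Mul(3, d))
Pow(Add(o, Function('v')(B, Function('U')(14, 17))), -1) = Pow(Add(73781, Add(-24, Mul(3, 232))), -1) = Pow(Add(73781, Add(-24, 696)), -1) = Pow(Add(73781, 672), -1) = Pow(74453, -1) = Rational(1, 74453)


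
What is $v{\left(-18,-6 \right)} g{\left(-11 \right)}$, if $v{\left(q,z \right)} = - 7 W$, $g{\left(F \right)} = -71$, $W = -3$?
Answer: $-1491$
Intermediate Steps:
$v{\left(q,z \right)} = 21$ ($v{\left(q,z \right)} = \left(-7\right) \left(-3\right) = 21$)
$v{\left(-18,-6 \right)} g{\left(-11 \right)} = 21 \left(-71\right) = -1491$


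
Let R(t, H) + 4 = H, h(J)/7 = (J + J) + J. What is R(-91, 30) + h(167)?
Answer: 3533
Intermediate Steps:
h(J) = 21*J (h(J) = 7*((J + J) + J) = 7*(2*J + J) = 7*(3*J) = 21*J)
R(t, H) = -4 + H
R(-91, 30) + h(167) = (-4 + 30) + 21*167 = 26 + 3507 = 3533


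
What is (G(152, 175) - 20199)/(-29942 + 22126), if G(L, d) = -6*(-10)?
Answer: 20139/7816 ≈ 2.5766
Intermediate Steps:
G(L, d) = 60
(G(152, 175) - 20199)/(-29942 + 22126) = (60 - 20199)/(-29942 + 22126) = -20139/(-7816) = -20139*(-1/7816) = 20139/7816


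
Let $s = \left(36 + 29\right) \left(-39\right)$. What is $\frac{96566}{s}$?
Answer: $- \frac{96566}{2535} \approx -38.093$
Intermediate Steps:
$s = -2535$ ($s = 65 \left(-39\right) = -2535$)
$\frac{96566}{s} = \frac{96566}{-2535} = 96566 \left(- \frac{1}{2535}\right) = - \frac{96566}{2535}$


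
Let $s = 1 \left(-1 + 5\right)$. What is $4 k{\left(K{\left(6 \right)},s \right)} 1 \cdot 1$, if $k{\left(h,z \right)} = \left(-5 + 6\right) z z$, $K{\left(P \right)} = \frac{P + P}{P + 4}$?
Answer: $64$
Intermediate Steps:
$s = 4$ ($s = 1 \cdot 4 = 4$)
$K{\left(P \right)} = \frac{2 P}{4 + P}$
$k{\left(h,z \right)} = z^{2}$ ($k{\left(h,z \right)} = 1 z z = z z = z^{2}$)
$4 k{\left(K{\left(6 \right)},s \right)} 1 \cdot 1 = 4 \cdot 4^{2} \cdot 1 \cdot 1 = 4 \cdot 16 \cdot 1 = 64 \cdot 1 = 64$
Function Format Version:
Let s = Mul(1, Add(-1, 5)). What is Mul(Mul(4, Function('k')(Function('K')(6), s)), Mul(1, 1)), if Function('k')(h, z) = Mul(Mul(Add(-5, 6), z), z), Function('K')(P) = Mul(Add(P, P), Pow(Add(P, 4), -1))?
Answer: 64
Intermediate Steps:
s = 4 (s = Mul(1, 4) = 4)
Function('K')(P) = Mul(2, P, Pow(Add(4, P), -1)) (Function('K')(P) = Mul(Mul(2, P), Pow(Add(4, P), -1)) = Mul(2, P, Pow(Add(4, P), -1)))
Function('k')(h, z) = Pow(z, 2) (Function('k')(h, z) = Mul(Mul(1, z), z) = Mul(z, z) = Pow(z, 2))
Mul(Mul(4, Function('k')(Function('K')(6), s)), Mul(1, 1)) = Mul(Mul(4, Pow(4, 2)), Mul(1, 1)) = Mul(Mul(4, 16), 1) = Mul(64, 1) = 64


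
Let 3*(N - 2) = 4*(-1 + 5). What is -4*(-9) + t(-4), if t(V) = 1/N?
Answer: 795/22 ≈ 36.136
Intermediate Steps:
N = 22/3 (N = 2 + (4*(-1 + 5))/3 = 2 + (4*4)/3 = 2 + (⅓)*16 = 2 + 16/3 = 22/3 ≈ 7.3333)
t(V) = 3/22 (t(V) = 1/(22/3) = 3/22)
-4*(-9) + t(-4) = -4*(-9) + 3/22 = 36 + 3/22 = 795/22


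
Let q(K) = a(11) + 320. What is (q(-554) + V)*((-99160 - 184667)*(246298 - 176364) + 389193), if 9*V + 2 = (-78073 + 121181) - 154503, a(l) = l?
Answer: 717321251139350/3 ≈ 2.3911e+14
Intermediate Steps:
q(K) = 331 (q(K) = 11 + 320 = 331)
V = -111397/9 (V = -2/9 + ((-78073 + 121181) - 154503)/9 = -2/9 + (43108 - 154503)/9 = -2/9 + (⅑)*(-111395) = -2/9 - 111395/9 = -111397/9 ≈ -12377.)
(q(-554) + V)*((-99160 - 184667)*(246298 - 176364) + 389193) = (331 - 111397/9)*((-99160 - 184667)*(246298 - 176364) + 389193) = -108418*(-283827*69934 + 389193)/9 = -108418*(-19849157418 + 389193)/9 = -108418/9*(-19848768225) = 717321251139350/3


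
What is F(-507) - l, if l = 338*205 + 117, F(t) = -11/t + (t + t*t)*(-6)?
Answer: -815590102/507 ≈ -1.6087e+6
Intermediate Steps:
F(t) = -11/t - 6*t - 6*t² (F(t) = -11/t + (t + t²)*(-6) = -11/t + (-6*t - 6*t²) = -11/t - 6*t - 6*t²)
l = 69407 (l = 69290 + 117 = 69407)
F(-507) - l = (-11 + 6*(-507)²*(-1 - 1*(-507)))/(-507) - 1*69407 = -(-11 + 6*257049*(-1 + 507))/507 - 69407 = -(-11 + 6*257049*506)/507 - 69407 = -(-11 + 780400764)/507 - 69407 = -1/507*780400753 - 69407 = -780400753/507 - 69407 = -815590102/507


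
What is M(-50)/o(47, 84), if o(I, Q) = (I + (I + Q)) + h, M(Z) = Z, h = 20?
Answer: -25/99 ≈ -0.25253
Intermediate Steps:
o(I, Q) = 20 + Q + 2*I (o(I, Q) = (I + (I + Q)) + 20 = (Q + 2*I) + 20 = 20 + Q + 2*I)
M(-50)/o(47, 84) = -50/(20 + 84 + 2*47) = -50/(20 + 84 + 94) = -50/198 = -50*1/198 = -25/99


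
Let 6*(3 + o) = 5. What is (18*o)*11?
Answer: -429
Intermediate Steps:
o = -13/6 (o = -3 + (⅙)*5 = -3 + ⅚ = -13/6 ≈ -2.1667)
(18*o)*11 = (18*(-13/6))*11 = -39*11 = -429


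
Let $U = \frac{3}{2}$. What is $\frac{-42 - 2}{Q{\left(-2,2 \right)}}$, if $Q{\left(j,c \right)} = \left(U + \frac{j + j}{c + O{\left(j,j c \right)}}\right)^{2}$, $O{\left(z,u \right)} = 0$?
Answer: $-176$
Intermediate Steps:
$U = \frac{3}{2}$ ($U = 3 \cdot \frac{1}{2} = \frac{3}{2} \approx 1.5$)
$Q{\left(j,c \right)} = \left(\frac{3}{2} + \frac{2 j}{c}\right)^{2}$ ($Q{\left(j,c \right)} = \left(\frac{3}{2} + \frac{j + j}{c + 0}\right)^{2} = \left(\frac{3}{2} + \frac{2 j}{c}\right)^{2}$)
$\frac{-42 - 2}{Q{\left(-2,2 \right)}} = \frac{-42 - 2}{\frac{1}{4} \cdot \frac{1}{4} \left(3 \cdot 2 + 4 \left(-2\right)\right)^{2}} = \frac{1}{\frac{1}{4} \cdot \frac{1}{4} \left(6 - 8\right)^{2}} \left(-44\right) = \frac{1}{\frac{1}{4} \cdot \frac{1}{4} \left(-2\right)^{2}} \left(-44\right) = \frac{1}{\frac{1}{4} \cdot \frac{1}{4} \cdot 4} \left(-44\right) = \frac{1}{\frac{1}{4}} \left(-44\right) = 4 \left(-44\right) = -176$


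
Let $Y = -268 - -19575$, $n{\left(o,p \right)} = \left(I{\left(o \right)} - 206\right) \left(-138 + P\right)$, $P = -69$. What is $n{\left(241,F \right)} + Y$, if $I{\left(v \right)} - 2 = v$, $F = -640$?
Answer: $11648$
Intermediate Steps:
$I{\left(v \right)} = 2 + v$
$n{\left(o,p \right)} = 42228 - 207 o$ ($n{\left(o,p \right)} = \left(\left(2 + o\right) - 206\right) \left(-138 - 69\right) = \left(-204 + o\right) \left(-207\right) = 42228 - 207 o$)
$Y = 19307$ ($Y = -268 + 19575 = 19307$)
$n{\left(241,F \right)} + Y = \left(42228 - 49887\right) + 19307 = -7659 + 19307 = 11648$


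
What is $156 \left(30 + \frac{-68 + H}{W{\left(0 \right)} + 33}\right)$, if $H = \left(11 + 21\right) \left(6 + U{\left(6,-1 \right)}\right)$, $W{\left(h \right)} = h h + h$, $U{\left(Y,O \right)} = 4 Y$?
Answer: $\frac{97864}{11} \approx 8896.7$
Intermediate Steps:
$W{\left(h \right)} = h + h^{2}$ ($W{\left(h \right)} = h^{2} + h = h + h^{2}$)
$H = 960$ ($H = \left(11 + 21\right) \left(6 + 4 \cdot 6\right) = 32 \left(6 + 24\right) = 32 \cdot 30 = 960$)
$156 \left(30 + \frac{-68 + H}{W{\left(0 \right)} + 33}\right) = 156 \left(30 + \frac{-68 + 960}{0 \left(1 + 0\right) + 33}\right) = 156 \left(30 + \frac{892}{0 \cdot 1 + 33}\right) = 156 \left(30 + \frac{892}{0 + 33}\right) = 156 \left(30 + \frac{892}{33}\right) = 156 \cdot \frac{1882}{33} = \frac{97864}{11}$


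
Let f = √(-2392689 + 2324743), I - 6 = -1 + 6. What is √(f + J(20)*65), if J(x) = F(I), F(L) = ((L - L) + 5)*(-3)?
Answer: √(-975 + I*√67946) ≈ 4.1378 + 31.498*I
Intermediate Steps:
I = 11 (I = 6 + (-1 + 6) = 6 + 5 = 11)
F(L) = -15 (F(L) = (0 + 5)*(-3) = 5*(-3) = -15)
J(x) = -15
f = I*√67946 (f = √(-67946) = I*√67946 ≈ 260.66*I)
√(f + J(20)*65) = √(I*√67946 - 15*65) = √(I*√67946 - 975) = √(-975 + I*√67946)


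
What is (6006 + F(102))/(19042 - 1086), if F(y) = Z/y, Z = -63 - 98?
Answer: 612451/1831512 ≈ 0.33440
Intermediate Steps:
Z = -161
F(y) = -161/y
(6006 + F(102))/(19042 - 1086) = (6006 - 161/102)/(19042 - 1086) = (6006 - 161*1/102)/17956 = (6006 - 161/102)*(1/17956) = (612451/102)*(1/17956) = 612451/1831512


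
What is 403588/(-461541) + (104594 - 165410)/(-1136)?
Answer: 1725662593/32769411 ≈ 52.661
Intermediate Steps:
403588/(-461541) + (104594 - 165410)/(-1136) = 403588*(-1/461541) - 60816*(-1/1136) = -403588/461541 + 3801/71 = 1725662593/32769411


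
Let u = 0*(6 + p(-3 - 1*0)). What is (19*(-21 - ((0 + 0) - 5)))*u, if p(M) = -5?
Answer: 0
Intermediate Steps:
u = 0 (u = 0*(6 - 5) = 0*1 = 0)
(19*(-21 - ((0 + 0) - 5)))*u = (19*(-21 - ((0 + 0) - 5)))*0 = (19*(-21 - (0 - 5)))*0 = (19*(-21 - 1*(-5)))*0 = (19*(-21 + 5))*0 = (19*(-16))*0 = -304*0 = 0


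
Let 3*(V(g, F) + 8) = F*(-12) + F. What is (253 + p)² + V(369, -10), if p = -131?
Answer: 44738/3 ≈ 14913.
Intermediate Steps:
V(g, F) = -8 - 11*F/3 (V(g, F) = -8 + (F*(-12) + F)/3 = -8 + (-12*F + F)/3 = -8 + (-11*F)/3 = -8 - 11*F/3)
(253 + p)² + V(369, -10) = (253 - 131)² + (-8 - 11/3*(-10)) = 122² + (-8 + 110/3) = 14884 + 86/3 = 44738/3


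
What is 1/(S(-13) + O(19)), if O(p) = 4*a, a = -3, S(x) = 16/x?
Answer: -13/172 ≈ -0.075581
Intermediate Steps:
O(p) = -12 (O(p) = 4*(-3) = -12)
1/(S(-13) + O(19)) = 1/(16/(-13) - 12) = 1/(16*(-1/13) - 12) = 1/(-16/13 - 12) = 1/(-172/13) = -13/172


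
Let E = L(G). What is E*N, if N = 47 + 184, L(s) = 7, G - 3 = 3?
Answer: 1617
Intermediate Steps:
G = 6 (G = 3 + 3 = 6)
E = 7
N = 231
E*N = 7*231 = 1617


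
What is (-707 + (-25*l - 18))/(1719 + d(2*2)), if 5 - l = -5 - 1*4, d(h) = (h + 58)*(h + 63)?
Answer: -1075/5873 ≈ -0.18304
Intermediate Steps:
d(h) = (58 + h)*(63 + h)
l = 14 (l = 5 - (-5 - 1*4) = 5 - (-5 - 4) = 5 - 1*(-9) = 5 + 9 = 14)
(-707 + (-25*l - 18))/(1719 + d(2*2)) = (-707 + (-25*14 - 18))/(1719 + (3654 + (2*2)² + 121*(2*2))) = (-707 + (-350 - 18))/(1719 + (3654 + 4² + 121*4)) = (-707 - 368)/(1719 + (3654 + 16 + 484)) = -1075/(1719 + 4154) = -1075/5873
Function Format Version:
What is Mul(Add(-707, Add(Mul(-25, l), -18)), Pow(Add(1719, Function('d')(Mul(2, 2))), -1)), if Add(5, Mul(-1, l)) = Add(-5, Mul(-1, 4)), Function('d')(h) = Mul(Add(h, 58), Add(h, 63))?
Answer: Rational(-1075, 5873) ≈ -0.18304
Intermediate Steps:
Function('d')(h) = Mul(Add(58, h), Add(63, h))
l = 14 (l = Add(5, Mul(-1, Add(-5, Mul(-1, 4)))) = Add(5, Mul(-1, Add(-5, -4))) = Add(5, Mul(-1, -9)) = Add(5, 9) = 14)
Mul(Add(-707, Add(Mul(-25, l), -18)), Pow(Add(1719, Function('d')(Mul(2, 2))), -1)) = Mul(Add(-707, Add(Mul(-25, 14), -18)), Pow(Add(1719, Add(3654, Pow(Mul(2, 2), 2), Mul(121, Mul(2, 2)))), -1)) = Mul(Add(-707, Add(-350, -18)), Pow(Add(1719, Add(3654, Pow(4, 2), Mul(121, 4))), -1)) = Mul(Add(-707, -368), Pow(Add(1719, Add(3654, 16, 484)), -1)) = Mul(-1075, Pow(Add(1719, 4154), -1)) = Mul(-1075, Pow(5873, -1)) = Mul(-1075, Rational(1, 5873)) = Rational(-1075, 5873)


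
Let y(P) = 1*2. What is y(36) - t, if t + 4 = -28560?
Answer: 28566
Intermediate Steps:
t = -28564 (t = -4 - 28560 = -28564)
y(P) = 2
y(36) - t = 2 - 1*(-28564) = 2 + 28564 = 28566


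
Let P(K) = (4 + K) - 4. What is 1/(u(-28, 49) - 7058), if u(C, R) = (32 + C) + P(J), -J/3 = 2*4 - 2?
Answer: -1/7072 ≈ -0.00014140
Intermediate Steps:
J = -18 (J = -3*(2*4 - 2) = -3*(8 - 2) = -3*6 = -18)
P(K) = K
u(C, R) = 14 + C (u(C, R) = (32 + C) - 18 = 14 + C)
1/(u(-28, 49) - 7058) = 1/((14 - 28) - 7058) = 1/(-14 - 7058) = 1/(-7072) = -1/7072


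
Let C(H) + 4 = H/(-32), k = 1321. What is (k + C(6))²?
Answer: 443902761/256 ≈ 1.7340e+6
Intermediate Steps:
C(H) = -4 - H/32 (C(H) = -4 + H/(-32) = -4 + H*(-1/32) = -4 - H/32)
(k + C(6))² = (1321 + (-4 - 1/32*6))² = (1321 + (-4 - 3/16))² = (1321 - 67/16)² = (21069/16)² = 443902761/256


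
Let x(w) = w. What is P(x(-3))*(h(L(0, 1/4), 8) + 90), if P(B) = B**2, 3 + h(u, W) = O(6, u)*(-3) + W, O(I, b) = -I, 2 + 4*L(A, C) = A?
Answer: 1017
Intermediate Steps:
L(A, C) = -1/2 + A/4
h(u, W) = 15 + W (h(u, W) = -3 + (-1*6*(-3) + W) = -3 + (-6*(-3) + W) = -3 + (18 + W) = 15 + W)
P(x(-3))*(h(L(0, 1/4), 8) + 90) = (-3)**2*((15 + 8) + 90) = 9*(23 + 90) = 9*113 = 1017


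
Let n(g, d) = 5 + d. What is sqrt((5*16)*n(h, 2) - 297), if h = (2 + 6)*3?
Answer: sqrt(263) ≈ 16.217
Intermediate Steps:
h = 24 (h = 8*3 = 24)
sqrt((5*16)*n(h, 2) - 297) = sqrt((5*16)*(5 + 2) - 297) = sqrt(80*7 - 297) = sqrt(560 - 297) = sqrt(263)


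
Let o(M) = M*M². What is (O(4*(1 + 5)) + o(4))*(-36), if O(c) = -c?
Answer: -1440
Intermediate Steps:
o(M) = M³
(O(4*(1 + 5)) + o(4))*(-36) = (-4*(1 + 5) + 4³)*(-36) = (-4*6 + 64)*(-36) = (-1*24 + 64)*(-36) = (-24 + 64)*(-36) = 40*(-36) = -1440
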